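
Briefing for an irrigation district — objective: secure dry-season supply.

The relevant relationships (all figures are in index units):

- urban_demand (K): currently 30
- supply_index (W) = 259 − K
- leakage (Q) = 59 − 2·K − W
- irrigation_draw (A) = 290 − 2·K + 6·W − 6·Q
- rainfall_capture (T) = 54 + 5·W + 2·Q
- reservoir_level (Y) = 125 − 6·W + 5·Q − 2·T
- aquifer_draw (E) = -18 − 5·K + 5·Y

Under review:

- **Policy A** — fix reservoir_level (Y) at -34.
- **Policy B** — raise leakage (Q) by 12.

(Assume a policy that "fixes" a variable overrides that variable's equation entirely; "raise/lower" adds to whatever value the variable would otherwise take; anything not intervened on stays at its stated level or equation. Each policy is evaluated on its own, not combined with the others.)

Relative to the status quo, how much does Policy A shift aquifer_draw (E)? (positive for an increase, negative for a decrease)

19215

Baseline:
  K = 30
  W = 259 − 30 = 229
  Q = 59 − 2·30 − 229 = -230
  T = 54 + 5·229 + 2·(-230) = 739
  Y = 125 − 6·229 + 5·(-230) − 2·739 = -3877
  E = -18 − 5·30 + 5·(-3877) = -19553
Policy A (Y := -34):
  K = 30
  W = 259 − 30 = 229
  Q = 59 − 2·30 − 229 = -230
  T = 54 + 5·229 + 2·(-230) = 739
  Y = -34
  E = -18 − 5·30 + 5·(-34) = -338
Change in E: -338 − (-19553) = 19215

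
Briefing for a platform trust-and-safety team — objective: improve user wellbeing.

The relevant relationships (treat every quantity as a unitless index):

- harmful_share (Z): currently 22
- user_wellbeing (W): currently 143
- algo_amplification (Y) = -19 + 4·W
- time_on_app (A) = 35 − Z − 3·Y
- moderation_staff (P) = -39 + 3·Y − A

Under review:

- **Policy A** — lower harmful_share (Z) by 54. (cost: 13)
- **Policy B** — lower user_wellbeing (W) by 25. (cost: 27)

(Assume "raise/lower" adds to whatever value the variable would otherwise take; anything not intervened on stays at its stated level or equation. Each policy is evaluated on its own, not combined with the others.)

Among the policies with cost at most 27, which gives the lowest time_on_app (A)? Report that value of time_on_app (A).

-1592

Policy A (Z − 54):
  Z = 22 − 54 = -32
  W = 143
  Y = -19 + 4·143 = 553
  A = 35 − (-32) − 3·553 = -1592
Policy B (W − 25):
  Z = 22
  W = 143 − 25 = 118
  Y = -19 + 4·118 = 453
  A = 35 − 22 − 3·453 = -1346
Comparing — Policy A: A=-1592, Policy B: A=-1346. Lowest is -1592 (Policy A).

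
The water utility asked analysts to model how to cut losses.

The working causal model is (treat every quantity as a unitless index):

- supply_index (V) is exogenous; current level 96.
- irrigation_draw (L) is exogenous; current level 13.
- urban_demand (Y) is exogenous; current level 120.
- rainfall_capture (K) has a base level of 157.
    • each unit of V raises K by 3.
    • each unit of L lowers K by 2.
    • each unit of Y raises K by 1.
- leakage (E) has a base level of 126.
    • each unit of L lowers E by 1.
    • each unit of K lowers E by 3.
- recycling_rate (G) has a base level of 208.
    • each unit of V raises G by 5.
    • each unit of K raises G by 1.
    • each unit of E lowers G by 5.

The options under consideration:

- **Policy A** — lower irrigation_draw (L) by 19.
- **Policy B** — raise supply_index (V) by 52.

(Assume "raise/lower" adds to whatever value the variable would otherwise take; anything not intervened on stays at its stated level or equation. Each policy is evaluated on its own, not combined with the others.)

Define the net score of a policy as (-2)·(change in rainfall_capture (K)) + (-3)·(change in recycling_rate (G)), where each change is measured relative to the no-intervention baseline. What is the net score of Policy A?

Baseline:
  V = 96
  L = 13
  Y = 120
  K = 157 + 3·96 − 2·13 + 120 = 539
  E = 126 − 13 − 3·539 = -1504
  G = 208 + 5·96 + 539 − 5·(-1504) = 8747
Policy A (L − 19):
  V = 96
  L = 13 − 19 = -6
  Y = 120
  K = 157 + 3·96 − 2·(-6) + 120 = 577
  E = 126 − (-6) − 3·577 = -1599
  G = 208 + 5·96 + 577 − 5·(-1599) = 9260
ΔK = 577 − 539 = 38; ΔG = 9260 − 8747 = 513
Score = (-2)·38 + (-3)·513 = -1615

-1615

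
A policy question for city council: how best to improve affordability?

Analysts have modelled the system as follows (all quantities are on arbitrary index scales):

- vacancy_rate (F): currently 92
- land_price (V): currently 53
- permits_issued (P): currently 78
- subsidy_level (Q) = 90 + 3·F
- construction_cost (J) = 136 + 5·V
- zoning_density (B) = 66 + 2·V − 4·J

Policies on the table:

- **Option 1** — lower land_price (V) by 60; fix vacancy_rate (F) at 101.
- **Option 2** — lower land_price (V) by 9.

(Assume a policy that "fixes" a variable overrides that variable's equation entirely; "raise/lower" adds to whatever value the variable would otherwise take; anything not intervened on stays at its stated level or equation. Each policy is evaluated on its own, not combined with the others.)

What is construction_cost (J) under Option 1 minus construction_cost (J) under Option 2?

Option 1 (V − 60, F := 101):
  V = 53 − 60 = -7
  J = 136 + 5·(-7) = 101
Option 2 (V − 9):
  V = 53 − 9 = 44
  J = 136 + 5·44 = 356
J: 101 − 356 = -255

-255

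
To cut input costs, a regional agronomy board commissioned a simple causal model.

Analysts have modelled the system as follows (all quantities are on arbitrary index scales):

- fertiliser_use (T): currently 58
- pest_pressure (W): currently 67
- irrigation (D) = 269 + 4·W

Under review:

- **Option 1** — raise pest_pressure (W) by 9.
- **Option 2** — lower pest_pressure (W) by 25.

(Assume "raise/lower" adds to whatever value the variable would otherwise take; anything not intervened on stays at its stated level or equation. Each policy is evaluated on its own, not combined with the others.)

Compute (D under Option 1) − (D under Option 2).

Option 1 (W + 9):
  W = 67 + 9 = 76
  D = 269 + 4·76 = 573
Option 2 (W − 25):
  W = 67 − 25 = 42
  D = 269 + 4·42 = 437
D: 573 − 437 = 136

136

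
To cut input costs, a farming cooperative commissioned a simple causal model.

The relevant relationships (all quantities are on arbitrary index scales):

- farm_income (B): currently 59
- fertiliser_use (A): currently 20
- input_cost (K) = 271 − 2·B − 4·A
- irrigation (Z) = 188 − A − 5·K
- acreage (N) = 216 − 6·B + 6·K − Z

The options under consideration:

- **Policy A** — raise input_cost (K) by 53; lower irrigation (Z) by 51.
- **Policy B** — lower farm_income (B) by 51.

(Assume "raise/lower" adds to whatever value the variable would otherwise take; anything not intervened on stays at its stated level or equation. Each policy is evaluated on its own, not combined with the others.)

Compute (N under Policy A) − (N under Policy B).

-794

Policy A (K + 53, Z − 51):
  B = 59
  A = 20
  K = 271 − 2·59 − 4·20 (+53 from intervention) = 126
  Z = 188 − 20 − 5·126 (−51 from intervention) = -513
  N = 216 − 6·59 + 6·126 − (-513) = 1131
Policy B (B − 51):
  B = 59 − 51 = 8
  A = 20
  K = 271 − 2·8 − 4·20 = 175
  Z = 188 − 20 − 5·175 = -707
  N = 216 − 6·8 + 6·175 − (-707) = 1925
N: 1131 − 1925 = -794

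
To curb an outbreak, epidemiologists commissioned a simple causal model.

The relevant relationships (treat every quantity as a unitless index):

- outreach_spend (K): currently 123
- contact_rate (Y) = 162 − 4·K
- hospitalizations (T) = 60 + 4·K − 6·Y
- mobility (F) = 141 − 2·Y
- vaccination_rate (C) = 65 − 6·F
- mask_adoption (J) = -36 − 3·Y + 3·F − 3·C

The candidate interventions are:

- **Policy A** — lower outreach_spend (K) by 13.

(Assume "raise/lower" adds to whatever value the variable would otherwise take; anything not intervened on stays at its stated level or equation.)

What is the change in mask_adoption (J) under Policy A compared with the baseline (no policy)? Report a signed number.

Baseline:
  K = 123
  Y = 162 − 4·123 = -330
  F = 141 − 2·(-330) = 801
  C = 65 − 6·801 = -4741
  J = -36 − 3·(-330) + 3·801 − 3·(-4741) = 17580
Policy A (K − 13):
  K = 123 − 13 = 110
  Y = 162 − 4·110 = -278
  F = 141 − 2·(-278) = 697
  C = 65 − 6·697 = -4117
  J = -36 − 3·(-278) + 3·697 − 3·(-4117) = 15240
Change in J: 15240 − 17580 = -2340

-2340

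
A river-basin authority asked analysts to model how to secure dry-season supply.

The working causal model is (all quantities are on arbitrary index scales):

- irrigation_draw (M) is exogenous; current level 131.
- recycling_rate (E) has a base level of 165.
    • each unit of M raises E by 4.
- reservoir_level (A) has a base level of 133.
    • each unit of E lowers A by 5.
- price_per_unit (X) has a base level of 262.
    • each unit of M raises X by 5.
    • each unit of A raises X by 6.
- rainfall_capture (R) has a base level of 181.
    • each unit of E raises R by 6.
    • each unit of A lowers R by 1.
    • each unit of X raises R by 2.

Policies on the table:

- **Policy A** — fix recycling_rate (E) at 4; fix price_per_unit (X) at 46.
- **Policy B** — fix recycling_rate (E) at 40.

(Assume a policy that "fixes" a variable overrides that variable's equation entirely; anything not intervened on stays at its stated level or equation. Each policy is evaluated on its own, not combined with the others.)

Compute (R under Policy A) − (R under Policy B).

-1334

Policy A (E := 4, X := 46):
  M = 131
  E = 4
  A = 133 − 5·4 = 113
  X = 46
  R = 181 + 6·4 − 113 + 2·46 = 184
Policy B (E := 40):
  M = 131
  E = 40
  A = 133 − 5·40 = -67
  X = 262 + 5·131 + 6·(-67) = 515
  R = 181 + 6·40 − (-67) + 2·515 = 1518
R: 184 − 1518 = -1334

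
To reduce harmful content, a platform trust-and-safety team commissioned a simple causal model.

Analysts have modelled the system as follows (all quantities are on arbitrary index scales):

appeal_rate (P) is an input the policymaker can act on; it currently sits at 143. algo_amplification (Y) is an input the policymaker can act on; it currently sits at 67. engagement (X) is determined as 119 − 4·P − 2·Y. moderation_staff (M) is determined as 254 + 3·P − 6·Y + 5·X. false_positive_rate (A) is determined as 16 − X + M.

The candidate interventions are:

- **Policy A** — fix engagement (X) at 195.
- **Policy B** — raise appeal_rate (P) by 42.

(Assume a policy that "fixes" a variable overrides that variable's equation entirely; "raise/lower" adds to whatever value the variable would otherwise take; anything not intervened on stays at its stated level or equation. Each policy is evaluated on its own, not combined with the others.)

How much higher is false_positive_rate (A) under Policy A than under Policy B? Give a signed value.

3674

Policy A (X := 195):
  P = 143
  Y = 67
  X = 195
  M = 254 + 3·143 − 6·67 + 5·195 = 1256
  A = 16 − 195 + 1256 = 1077
Policy B (P + 42):
  P = 143 + 42 = 185
  Y = 67
  X = 119 − 4·185 − 2·67 = -755
  M = 254 + 3·185 − 6·67 + 5·(-755) = -3368
  A = 16 − (-755) + (-3368) = -2597
A: 1077 − (-2597) = 3674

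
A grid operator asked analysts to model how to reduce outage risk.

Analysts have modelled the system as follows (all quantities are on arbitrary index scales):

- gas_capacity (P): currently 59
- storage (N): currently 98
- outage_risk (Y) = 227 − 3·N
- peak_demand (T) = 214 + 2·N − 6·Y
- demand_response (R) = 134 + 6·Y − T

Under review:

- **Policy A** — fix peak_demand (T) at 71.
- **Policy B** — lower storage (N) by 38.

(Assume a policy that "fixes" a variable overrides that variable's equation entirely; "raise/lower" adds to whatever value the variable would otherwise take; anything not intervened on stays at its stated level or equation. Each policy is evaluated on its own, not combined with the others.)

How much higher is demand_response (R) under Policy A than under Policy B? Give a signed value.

Policy A (T := 71):
  N = 98
  Y = 227 − 3·98 = -67
  T = 71
  R = 134 + 6·(-67) − 71 = -339
Policy B (N − 38):
  N = 98 − 38 = 60
  Y = 227 − 3·60 = 47
  T = 214 + 2·60 − 6·47 = 52
  R = 134 + 6·47 − 52 = 364
R: -339 − 364 = -703

-703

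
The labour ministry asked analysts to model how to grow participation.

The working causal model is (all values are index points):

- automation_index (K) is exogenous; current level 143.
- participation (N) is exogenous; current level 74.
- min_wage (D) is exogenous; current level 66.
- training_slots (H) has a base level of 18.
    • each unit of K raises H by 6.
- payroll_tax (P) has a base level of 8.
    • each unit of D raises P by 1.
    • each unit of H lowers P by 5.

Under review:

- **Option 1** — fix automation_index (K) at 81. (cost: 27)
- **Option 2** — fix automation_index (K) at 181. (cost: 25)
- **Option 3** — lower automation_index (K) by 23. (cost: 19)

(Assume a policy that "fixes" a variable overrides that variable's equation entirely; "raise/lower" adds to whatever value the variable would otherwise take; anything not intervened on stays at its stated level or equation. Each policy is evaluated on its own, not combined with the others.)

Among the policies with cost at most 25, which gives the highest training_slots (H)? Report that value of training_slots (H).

1104

Option 2 (K := 181):
  K = 181
  H = 18 + 6·181 = 1104
Option 3 (K − 23):
  K = 143 − 23 = 120
  H = 18 + 6·120 = 738
Comparing — Option 2: H=1104, Option 3: H=738. Highest is 1104 (Option 2).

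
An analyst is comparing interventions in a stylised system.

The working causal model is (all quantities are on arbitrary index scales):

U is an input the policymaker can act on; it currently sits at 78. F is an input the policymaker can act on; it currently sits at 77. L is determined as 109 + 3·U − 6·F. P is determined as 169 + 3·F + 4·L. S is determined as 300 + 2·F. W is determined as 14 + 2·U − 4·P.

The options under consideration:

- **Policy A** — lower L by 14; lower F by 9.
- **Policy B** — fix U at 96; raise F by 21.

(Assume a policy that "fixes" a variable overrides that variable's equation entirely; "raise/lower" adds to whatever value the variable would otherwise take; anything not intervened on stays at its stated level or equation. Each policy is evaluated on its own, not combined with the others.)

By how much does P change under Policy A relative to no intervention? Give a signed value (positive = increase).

133

Baseline:
  U = 78
  F = 77
  L = 109 + 3·78 − 6·77 = -119
  P = 169 + 3·77 + 4·(-119) = -76
Policy A (L − 14, F − 9):
  U = 78
  F = 77 − 9 = 68
  L = 109 + 3·78 − 6·68 (−14 from intervention) = -79
  P = 169 + 3·68 + 4·(-79) = 57
Change in P: 57 − (-76) = 133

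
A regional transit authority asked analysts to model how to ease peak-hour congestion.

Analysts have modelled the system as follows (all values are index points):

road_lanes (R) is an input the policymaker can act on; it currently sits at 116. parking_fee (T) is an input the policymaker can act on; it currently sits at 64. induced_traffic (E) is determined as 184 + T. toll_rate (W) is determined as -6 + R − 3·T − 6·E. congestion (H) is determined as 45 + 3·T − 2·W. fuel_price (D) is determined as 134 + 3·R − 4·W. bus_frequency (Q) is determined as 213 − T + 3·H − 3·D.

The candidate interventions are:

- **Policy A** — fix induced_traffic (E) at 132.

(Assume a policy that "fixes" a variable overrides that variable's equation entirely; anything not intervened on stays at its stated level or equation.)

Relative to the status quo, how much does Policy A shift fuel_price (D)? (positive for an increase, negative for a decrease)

-2784

Baseline:
  R = 116
  T = 64
  E = 184 + 64 = 248
  W = -6 + 116 − 3·64 − 6·248 = -1570
  D = 134 + 3·116 − 4·(-1570) = 6762
Policy A (E := 132):
  R = 116
  T = 64
  E = 132
  W = -6 + 116 − 3·64 − 6·132 = -874
  D = 134 + 3·116 − 4·(-874) = 3978
Change in D: 3978 − 6762 = -2784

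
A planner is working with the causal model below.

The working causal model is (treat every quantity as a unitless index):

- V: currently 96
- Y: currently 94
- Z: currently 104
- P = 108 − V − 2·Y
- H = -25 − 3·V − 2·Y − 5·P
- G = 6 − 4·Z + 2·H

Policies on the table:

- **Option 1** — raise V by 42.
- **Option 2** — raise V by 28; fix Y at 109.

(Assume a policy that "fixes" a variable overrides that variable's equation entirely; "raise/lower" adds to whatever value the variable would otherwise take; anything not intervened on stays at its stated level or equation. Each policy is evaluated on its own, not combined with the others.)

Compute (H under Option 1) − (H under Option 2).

-92

Option 1 (V + 42):
  V = 96 + 42 = 138
  Y = 94
  P = 108 − 138 − 2·94 = -218
  H = -25 − 3·138 − 2·94 − 5·(-218) = 463
Option 2 (V + 28, Y := 109):
  V = 96 + 28 = 124
  Y = 109
  P = 108 − 124 − 2·109 = -234
  H = -25 − 3·124 − 2·109 − 5·(-234) = 555
H: 463 − 555 = -92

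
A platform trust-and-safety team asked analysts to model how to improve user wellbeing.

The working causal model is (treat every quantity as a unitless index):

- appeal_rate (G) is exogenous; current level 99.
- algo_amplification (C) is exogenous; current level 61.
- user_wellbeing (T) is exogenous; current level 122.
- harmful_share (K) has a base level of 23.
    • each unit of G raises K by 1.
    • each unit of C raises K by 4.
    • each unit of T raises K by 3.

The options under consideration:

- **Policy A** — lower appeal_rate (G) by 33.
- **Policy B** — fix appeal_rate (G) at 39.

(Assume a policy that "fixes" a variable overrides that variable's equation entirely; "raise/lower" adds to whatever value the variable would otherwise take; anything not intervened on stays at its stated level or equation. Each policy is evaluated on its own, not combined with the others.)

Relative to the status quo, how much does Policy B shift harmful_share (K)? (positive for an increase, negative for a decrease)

-60

Baseline:
  G = 99
  C = 61
  T = 122
  K = 23 + 99 + 4·61 + 3·122 = 732
Policy B (G := 39):
  G = 39
  C = 61
  T = 122
  K = 23 + 39 + 4·61 + 3·122 = 672
Change in K: 672 − 732 = -60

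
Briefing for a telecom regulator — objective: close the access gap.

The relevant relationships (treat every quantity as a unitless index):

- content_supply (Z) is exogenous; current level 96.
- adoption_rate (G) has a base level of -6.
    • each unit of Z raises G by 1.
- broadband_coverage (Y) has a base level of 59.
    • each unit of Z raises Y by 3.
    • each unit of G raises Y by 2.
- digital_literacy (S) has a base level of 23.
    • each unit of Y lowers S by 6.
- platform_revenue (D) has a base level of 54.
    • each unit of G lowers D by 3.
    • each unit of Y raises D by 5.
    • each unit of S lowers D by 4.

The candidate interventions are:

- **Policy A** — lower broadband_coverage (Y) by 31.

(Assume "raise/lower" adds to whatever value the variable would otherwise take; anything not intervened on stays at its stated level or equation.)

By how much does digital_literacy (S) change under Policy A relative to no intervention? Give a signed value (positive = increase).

186

Baseline:
  Z = 96
  G = -6 + 96 = 90
  Y = 59 + 3·96 + 2·90 = 527
  S = 23 − 6·527 = -3139
Policy A (Y − 31):
  Z = 96
  G = -6 + 96 = 90
  Y = 59 + 3·96 + 2·90 (−31 from intervention) = 496
  S = 23 − 6·496 = -2953
Change in S: -2953 − (-3139) = 186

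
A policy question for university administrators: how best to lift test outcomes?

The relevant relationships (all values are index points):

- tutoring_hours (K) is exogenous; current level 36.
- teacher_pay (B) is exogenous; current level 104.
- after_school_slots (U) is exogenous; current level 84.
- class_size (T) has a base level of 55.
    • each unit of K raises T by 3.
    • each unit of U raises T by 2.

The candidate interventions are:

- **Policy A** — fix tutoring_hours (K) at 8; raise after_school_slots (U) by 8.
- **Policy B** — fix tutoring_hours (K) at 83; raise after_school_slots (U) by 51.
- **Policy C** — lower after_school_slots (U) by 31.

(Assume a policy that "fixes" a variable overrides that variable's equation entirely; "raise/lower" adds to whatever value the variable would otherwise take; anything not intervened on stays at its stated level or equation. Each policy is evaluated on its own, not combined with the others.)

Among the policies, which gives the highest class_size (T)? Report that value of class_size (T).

574

Policy A (K := 8, U + 8):
  K = 8
  U = 84 + 8 = 92
  T = 55 + 3·8 + 2·92 = 263
Policy B (K := 83, U + 51):
  K = 83
  U = 84 + 51 = 135
  T = 55 + 3·83 + 2·135 = 574
Policy C (U − 31):
  K = 36
  U = 84 − 31 = 53
  T = 55 + 3·36 + 2·53 = 269
Comparing — Policy A: T=263, Policy B: T=574, Policy C: T=269. Highest is 574 (Policy B).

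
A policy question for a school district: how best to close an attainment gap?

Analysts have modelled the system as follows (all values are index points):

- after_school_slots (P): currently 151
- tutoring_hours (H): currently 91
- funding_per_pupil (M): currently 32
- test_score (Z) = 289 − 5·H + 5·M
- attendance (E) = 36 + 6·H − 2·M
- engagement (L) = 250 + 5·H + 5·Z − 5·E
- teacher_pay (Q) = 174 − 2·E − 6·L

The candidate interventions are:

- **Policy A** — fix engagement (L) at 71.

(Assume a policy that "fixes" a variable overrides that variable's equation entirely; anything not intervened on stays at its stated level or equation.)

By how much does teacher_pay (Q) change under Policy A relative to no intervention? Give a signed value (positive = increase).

-11916

Baseline:
  H = 91
  M = 32
  Z = 289 − 5·91 + 5·32 = -6
  E = 36 + 6·91 − 2·32 = 518
  L = 250 + 5·91 + 5·(-6) − 5·518 = -1915
  Q = 174 − 2·518 − 6·(-1915) = 10628
Policy A (L := 71):
  H = 91
  M = 32
  Z = 289 − 5·91 + 5·32 = -6
  E = 36 + 6·91 − 2·32 = 518
  L = 71
  Q = 174 − 2·518 − 6·71 = -1288
Change in Q: -1288 − 10628 = -11916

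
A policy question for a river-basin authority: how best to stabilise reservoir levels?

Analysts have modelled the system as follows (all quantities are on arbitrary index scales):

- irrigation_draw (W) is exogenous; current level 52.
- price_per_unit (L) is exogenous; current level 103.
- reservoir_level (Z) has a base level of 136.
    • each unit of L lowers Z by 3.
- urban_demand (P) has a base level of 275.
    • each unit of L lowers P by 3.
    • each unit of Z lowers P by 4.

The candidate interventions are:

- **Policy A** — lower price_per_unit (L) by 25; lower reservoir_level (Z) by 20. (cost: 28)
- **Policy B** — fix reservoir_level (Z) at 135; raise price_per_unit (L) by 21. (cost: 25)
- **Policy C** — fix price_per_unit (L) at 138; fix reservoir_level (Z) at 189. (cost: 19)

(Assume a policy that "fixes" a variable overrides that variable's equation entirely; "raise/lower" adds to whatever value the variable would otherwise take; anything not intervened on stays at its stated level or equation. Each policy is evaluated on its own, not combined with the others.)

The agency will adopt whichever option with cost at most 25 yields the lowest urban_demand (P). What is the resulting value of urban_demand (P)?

Policy B (Z := 135, L + 21):
  L = 103 + 21 = 124
  Z = 135
  P = 275 − 3·124 − 4·135 = -637
Policy C (L := 138, Z := 189):
  L = 138
  Z = 189
  P = 275 − 3·138 − 4·189 = -895
Comparing — Policy B: P=-637, Policy C: P=-895. Lowest is -895 (Policy C).

-895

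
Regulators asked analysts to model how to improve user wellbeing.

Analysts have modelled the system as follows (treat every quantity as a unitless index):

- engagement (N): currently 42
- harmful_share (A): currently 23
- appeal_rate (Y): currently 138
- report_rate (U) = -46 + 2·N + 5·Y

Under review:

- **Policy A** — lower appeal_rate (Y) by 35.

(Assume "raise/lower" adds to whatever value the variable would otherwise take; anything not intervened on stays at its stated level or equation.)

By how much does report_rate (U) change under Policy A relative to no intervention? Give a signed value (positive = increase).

Baseline:
  N = 42
  Y = 138
  U = -46 + 2·42 + 5·138 = 728
Policy A (Y − 35):
  N = 42
  Y = 138 − 35 = 103
  U = -46 + 2·42 + 5·103 = 553
Change in U: 553 − 728 = -175

-175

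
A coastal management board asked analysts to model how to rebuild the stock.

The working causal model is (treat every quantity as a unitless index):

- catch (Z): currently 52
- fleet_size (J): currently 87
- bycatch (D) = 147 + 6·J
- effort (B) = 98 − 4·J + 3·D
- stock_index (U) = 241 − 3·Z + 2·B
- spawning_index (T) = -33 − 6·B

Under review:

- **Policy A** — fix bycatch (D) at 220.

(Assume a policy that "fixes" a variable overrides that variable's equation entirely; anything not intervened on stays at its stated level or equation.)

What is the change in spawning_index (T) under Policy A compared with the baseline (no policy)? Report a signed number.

8082

Baseline:
  J = 87
  D = 147 + 6·87 = 669
  B = 98 − 4·87 + 3·669 = 1757
  T = -33 − 6·1757 = -10575
Policy A (D := 220):
  J = 87
  D = 220
  B = 98 − 4·87 + 3·220 = 410
  T = -33 − 6·410 = -2493
Change in T: -2493 − (-10575) = 8082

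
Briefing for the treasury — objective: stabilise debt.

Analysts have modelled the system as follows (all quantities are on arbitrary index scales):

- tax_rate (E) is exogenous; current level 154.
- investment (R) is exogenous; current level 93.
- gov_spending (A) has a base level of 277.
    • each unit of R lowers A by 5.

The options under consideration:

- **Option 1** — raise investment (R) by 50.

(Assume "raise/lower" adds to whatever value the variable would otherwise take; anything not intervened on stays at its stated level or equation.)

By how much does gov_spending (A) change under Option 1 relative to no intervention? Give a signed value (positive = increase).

-250

Baseline:
  R = 93
  A = 277 − 5·93 = -188
Option 1 (R + 50):
  R = 93 + 50 = 143
  A = 277 − 5·143 = -438
Change in A: -438 − (-188) = -250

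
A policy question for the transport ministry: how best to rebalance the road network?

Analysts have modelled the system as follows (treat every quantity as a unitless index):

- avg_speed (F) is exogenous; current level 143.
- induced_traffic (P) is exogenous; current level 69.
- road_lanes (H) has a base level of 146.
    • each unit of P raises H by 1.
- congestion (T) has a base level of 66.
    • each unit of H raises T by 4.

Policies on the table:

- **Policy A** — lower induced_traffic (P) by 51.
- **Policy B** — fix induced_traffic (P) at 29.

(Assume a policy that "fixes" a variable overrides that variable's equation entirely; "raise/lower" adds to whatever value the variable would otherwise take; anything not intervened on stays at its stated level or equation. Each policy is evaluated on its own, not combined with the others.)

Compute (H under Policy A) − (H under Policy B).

-11

Policy A (P − 51):
  P = 69 − 51 = 18
  H = 146 + 18 = 164
Policy B (P := 29):
  P = 29
  H = 146 + 29 = 175
H: 164 − 175 = -11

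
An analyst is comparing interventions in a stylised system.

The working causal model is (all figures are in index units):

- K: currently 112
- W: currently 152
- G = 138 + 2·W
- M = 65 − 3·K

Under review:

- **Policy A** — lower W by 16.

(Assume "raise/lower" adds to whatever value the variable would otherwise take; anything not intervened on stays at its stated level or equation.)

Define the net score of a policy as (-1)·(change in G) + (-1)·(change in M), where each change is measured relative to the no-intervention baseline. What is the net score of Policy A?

Baseline:
  K = 112
  W = 152
  G = 138 + 2·152 = 442
  M = 65 − 3·112 = -271
Policy A (W − 16):
  K = 112
  W = 152 − 16 = 136
  G = 138 + 2·136 = 410
  M = 65 − 3·112 = -271
ΔG = 410 − 442 = -32; ΔM = -271 − (-271) = 0
Score = (-1)·(-32) + (-1)·0 = 32

32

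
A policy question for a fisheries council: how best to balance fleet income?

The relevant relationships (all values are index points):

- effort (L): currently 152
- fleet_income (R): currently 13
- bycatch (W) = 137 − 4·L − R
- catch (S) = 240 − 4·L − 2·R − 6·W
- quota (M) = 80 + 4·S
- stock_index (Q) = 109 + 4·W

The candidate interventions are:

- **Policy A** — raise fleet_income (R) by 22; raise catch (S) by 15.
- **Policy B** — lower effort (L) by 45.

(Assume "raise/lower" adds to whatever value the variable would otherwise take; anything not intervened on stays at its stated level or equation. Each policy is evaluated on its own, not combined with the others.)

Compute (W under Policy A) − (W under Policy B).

Policy A (R + 22, S + 15):
  L = 152
  R = 13 + 22 = 35
  W = 137 − 4·152 − 35 = -506
Policy B (L − 45):
  L = 152 − 45 = 107
  R = 13
  W = 137 − 4·107 − 13 = -304
W: -506 − (-304) = -202

-202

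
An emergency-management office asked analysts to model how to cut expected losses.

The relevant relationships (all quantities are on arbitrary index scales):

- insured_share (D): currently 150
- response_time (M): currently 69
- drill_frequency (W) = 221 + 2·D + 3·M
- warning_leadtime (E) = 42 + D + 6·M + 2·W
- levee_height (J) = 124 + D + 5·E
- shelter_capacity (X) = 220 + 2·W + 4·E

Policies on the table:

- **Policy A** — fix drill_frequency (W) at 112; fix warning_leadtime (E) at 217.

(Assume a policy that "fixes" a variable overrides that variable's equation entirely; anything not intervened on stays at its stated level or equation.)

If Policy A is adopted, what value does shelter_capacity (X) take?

Policy A (W := 112, E := 217):
  D = 150
  M = 69
  W = 112
  E = 217
  X = 220 + 2·112 + 4·217 = 1312

1312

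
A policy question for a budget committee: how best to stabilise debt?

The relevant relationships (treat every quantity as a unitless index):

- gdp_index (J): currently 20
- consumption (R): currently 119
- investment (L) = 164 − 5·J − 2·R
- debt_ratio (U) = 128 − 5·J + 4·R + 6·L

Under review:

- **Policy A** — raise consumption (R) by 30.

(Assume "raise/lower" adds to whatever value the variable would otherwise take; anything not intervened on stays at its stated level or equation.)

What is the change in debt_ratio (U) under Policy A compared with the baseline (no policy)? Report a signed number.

-240

Baseline:
  J = 20
  R = 119
  L = 164 − 5·20 − 2·119 = -174
  U = 128 − 5·20 + 4·119 + 6·(-174) = -540
Policy A (R + 30):
  J = 20
  R = 119 + 30 = 149
  L = 164 − 5·20 − 2·149 = -234
  U = 128 − 5·20 + 4·149 + 6·(-234) = -780
Change in U: -780 − (-540) = -240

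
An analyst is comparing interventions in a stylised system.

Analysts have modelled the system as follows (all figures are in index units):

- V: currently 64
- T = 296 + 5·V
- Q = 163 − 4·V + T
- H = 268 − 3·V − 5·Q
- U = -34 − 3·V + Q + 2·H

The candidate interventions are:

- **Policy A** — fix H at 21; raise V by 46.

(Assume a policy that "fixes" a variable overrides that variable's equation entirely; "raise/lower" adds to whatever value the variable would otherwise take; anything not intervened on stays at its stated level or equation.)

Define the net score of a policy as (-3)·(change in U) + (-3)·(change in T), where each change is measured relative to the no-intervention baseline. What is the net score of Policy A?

-15774

Baseline:
  V = 64
  T = 296 + 5·64 = 616
  Q = 163 − 4·64 + 616 = 523
  H = 268 − 3·64 − 5·523 = -2539
  U = -34 − 3·64 + 523 + 2·(-2539) = -4781
Policy A (H := 21, V + 46):
  V = 64 + 46 = 110
  T = 296 + 5·110 = 846
  Q = 163 − 4·110 + 846 = 569
  H = 21
  U = -34 − 3·110 + 569 + 2·21 = 247
ΔU = 247 − (-4781) = 5028; ΔT = 846 − 616 = 230
Score = (-3)·5028 + (-3)·230 = -15774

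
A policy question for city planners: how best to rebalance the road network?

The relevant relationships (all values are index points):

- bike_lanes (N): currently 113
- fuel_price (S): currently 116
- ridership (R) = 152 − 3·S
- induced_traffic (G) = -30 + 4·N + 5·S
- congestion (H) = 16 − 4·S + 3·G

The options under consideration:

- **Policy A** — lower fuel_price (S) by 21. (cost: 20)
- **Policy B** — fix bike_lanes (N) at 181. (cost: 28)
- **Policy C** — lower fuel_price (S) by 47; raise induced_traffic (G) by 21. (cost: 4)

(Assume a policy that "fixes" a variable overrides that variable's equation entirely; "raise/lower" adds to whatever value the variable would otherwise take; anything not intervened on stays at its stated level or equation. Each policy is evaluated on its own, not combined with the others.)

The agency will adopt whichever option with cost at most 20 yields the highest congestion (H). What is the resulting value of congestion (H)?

2327

Policy A (S − 21):
  N = 113
  S = 116 − 21 = 95
  G = -30 + 4·113 + 5·95 = 897
  H = 16 − 4·95 + 3·897 = 2327
Policy C (S − 47, G + 21):
  N = 113
  S = 116 − 47 = 69
  G = -30 + 4·113 + 5·69 (+21 from intervention) = 788
  H = 16 − 4·69 + 3·788 = 2104
Comparing — Policy A: H=2327, Policy C: H=2104. Highest is 2327 (Policy A).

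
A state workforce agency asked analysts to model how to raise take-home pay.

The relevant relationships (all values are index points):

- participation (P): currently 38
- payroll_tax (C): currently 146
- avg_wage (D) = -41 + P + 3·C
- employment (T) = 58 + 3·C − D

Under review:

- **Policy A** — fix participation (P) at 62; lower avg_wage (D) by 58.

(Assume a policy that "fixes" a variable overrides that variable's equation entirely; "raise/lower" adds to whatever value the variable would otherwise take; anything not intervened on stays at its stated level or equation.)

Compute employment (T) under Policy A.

95

Policy A (P := 62, D − 58):
  P = 62
  C = 146
  D = -41 + 62 + 3·146 (−58 from intervention) = 401
  T = 58 + 3·146 − 401 = 95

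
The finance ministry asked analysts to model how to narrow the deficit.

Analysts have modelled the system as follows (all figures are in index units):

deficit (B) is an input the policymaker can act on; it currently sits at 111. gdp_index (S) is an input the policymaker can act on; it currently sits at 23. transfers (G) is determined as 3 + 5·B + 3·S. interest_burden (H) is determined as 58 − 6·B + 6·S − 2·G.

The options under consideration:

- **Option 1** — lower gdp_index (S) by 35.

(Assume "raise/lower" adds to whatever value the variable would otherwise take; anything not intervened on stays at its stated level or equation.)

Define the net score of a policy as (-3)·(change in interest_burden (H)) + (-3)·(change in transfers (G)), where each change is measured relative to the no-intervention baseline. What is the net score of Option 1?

Baseline:
  B = 111
  S = 23
  G = 3 + 5·111 + 3·23 = 627
  H = 58 − 6·111 + 6·23 − 2·627 = -1724
Option 1 (S − 35):
  B = 111
  S = 23 − 35 = -12
  G = 3 + 5·111 + 3·(-12) = 522
  H = 58 − 6·111 + 6·(-12) − 2·522 = -1724
ΔH = -1724 − (-1724) = 0; ΔG = 522 − 627 = -105
Score = (-3)·0 + (-3)·(-105) = 315

315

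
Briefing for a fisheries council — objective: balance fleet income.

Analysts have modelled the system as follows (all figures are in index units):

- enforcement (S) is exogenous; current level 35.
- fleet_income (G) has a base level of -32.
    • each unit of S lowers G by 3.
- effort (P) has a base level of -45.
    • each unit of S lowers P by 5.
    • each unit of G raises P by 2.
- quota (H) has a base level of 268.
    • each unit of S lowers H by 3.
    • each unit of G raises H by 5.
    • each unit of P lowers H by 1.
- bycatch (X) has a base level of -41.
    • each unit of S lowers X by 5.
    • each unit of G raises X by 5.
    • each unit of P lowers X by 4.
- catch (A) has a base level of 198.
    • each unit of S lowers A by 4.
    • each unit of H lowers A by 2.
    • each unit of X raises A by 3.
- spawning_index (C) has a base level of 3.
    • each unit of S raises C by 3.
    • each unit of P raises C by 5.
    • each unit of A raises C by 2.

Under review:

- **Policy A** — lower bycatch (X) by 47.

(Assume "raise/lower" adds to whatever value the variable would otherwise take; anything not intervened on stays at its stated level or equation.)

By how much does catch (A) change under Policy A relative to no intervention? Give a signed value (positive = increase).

Baseline:
  S = 35
  G = -32 − 3·35 = -137
  P = -45 − 5·35 + 2·(-137) = -494
  H = 268 − 3·35 + 5·(-137) − (-494) = -28
  X = -41 − 5·35 + 5·(-137) − 4·(-494) = 1075
  A = 198 − 4·35 − 2·(-28) + 3·1075 = 3339
Policy A (X − 47):
  S = 35
  G = -32 − 3·35 = -137
  P = -45 − 5·35 + 2·(-137) = -494
  H = 268 − 3·35 + 5·(-137) − (-494) = -28
  X = -41 − 5·35 + 5·(-137) − 4·(-494) (−47 from intervention) = 1028
  A = 198 − 4·35 − 2·(-28) + 3·1028 = 3198
Change in A: 3198 − 3339 = -141

-141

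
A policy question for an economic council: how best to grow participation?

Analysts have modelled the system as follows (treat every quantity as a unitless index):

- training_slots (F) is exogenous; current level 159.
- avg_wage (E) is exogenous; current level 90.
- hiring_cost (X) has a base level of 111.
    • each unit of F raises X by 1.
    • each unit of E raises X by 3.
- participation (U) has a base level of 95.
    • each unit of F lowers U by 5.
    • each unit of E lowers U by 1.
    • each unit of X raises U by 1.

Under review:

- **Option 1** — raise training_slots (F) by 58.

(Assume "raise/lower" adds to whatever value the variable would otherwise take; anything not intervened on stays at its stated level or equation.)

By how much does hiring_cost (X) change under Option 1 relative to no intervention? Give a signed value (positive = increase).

58

Baseline:
  F = 159
  E = 90
  X = 111 + 159 + 3·90 = 540
Option 1 (F + 58):
  F = 159 + 58 = 217
  E = 90
  X = 111 + 217 + 3·90 = 598
Change in X: 598 − 540 = 58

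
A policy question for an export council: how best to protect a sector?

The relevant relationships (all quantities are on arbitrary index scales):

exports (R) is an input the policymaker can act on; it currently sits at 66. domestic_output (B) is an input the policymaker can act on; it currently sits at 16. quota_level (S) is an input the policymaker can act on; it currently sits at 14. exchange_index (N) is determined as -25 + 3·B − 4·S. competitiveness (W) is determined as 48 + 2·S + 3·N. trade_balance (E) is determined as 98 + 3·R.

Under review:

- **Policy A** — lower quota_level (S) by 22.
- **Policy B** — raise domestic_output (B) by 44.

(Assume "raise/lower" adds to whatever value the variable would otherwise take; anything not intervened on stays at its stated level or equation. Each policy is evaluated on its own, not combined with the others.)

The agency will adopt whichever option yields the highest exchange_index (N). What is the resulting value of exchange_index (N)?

Policy A (S − 22):
  B = 16
  S = 14 − 22 = -8
  N = -25 + 3·16 − 4·(-8) = 55
Policy B (B + 44):
  B = 16 + 44 = 60
  S = 14
  N = -25 + 3·60 − 4·14 = 99
Comparing — Policy A: N=55, Policy B: N=99. Highest is 99 (Policy B).

99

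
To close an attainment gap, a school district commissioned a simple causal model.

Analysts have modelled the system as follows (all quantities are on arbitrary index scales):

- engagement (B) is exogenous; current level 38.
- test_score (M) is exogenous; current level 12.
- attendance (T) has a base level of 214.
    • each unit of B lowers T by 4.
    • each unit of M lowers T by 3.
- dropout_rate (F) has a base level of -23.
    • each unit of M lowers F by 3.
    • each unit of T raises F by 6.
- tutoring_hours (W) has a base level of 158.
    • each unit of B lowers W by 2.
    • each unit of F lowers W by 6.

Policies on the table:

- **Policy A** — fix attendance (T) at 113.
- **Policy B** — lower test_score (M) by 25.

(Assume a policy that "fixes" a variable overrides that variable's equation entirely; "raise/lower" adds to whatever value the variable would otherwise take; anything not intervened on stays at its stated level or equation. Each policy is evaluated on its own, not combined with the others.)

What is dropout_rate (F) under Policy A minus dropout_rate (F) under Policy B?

-3

Policy A (T := 113):
  B = 38
  M = 12
  T = 113
  F = -23 − 3·12 + 6·113 = 619
Policy B (M − 25):
  B = 38
  M = 12 − 25 = -13
  T = 214 − 4·38 − 3·(-13) = 101
  F = -23 − 3·(-13) + 6·101 = 622
F: 619 − 622 = -3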